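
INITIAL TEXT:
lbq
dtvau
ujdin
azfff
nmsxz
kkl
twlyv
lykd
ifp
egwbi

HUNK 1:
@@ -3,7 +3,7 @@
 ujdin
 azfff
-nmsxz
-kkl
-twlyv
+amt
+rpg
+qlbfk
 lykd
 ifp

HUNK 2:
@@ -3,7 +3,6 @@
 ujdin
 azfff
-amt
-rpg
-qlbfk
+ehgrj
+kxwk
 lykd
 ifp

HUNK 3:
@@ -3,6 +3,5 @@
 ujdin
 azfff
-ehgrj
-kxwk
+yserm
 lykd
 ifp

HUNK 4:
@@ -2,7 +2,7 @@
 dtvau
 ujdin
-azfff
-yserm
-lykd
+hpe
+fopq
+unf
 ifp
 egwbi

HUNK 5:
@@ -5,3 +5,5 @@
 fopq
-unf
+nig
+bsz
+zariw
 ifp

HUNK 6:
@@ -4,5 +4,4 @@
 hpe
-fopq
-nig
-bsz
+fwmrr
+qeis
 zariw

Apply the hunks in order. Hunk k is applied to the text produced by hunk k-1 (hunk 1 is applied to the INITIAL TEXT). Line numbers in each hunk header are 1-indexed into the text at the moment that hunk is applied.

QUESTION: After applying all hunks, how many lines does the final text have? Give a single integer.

Hunk 1: at line 3 remove [nmsxz,kkl,twlyv] add [amt,rpg,qlbfk] -> 10 lines: lbq dtvau ujdin azfff amt rpg qlbfk lykd ifp egwbi
Hunk 2: at line 3 remove [amt,rpg,qlbfk] add [ehgrj,kxwk] -> 9 lines: lbq dtvau ujdin azfff ehgrj kxwk lykd ifp egwbi
Hunk 3: at line 3 remove [ehgrj,kxwk] add [yserm] -> 8 lines: lbq dtvau ujdin azfff yserm lykd ifp egwbi
Hunk 4: at line 2 remove [azfff,yserm,lykd] add [hpe,fopq,unf] -> 8 lines: lbq dtvau ujdin hpe fopq unf ifp egwbi
Hunk 5: at line 5 remove [unf] add [nig,bsz,zariw] -> 10 lines: lbq dtvau ujdin hpe fopq nig bsz zariw ifp egwbi
Hunk 6: at line 4 remove [fopq,nig,bsz] add [fwmrr,qeis] -> 9 lines: lbq dtvau ujdin hpe fwmrr qeis zariw ifp egwbi
Final line count: 9

Answer: 9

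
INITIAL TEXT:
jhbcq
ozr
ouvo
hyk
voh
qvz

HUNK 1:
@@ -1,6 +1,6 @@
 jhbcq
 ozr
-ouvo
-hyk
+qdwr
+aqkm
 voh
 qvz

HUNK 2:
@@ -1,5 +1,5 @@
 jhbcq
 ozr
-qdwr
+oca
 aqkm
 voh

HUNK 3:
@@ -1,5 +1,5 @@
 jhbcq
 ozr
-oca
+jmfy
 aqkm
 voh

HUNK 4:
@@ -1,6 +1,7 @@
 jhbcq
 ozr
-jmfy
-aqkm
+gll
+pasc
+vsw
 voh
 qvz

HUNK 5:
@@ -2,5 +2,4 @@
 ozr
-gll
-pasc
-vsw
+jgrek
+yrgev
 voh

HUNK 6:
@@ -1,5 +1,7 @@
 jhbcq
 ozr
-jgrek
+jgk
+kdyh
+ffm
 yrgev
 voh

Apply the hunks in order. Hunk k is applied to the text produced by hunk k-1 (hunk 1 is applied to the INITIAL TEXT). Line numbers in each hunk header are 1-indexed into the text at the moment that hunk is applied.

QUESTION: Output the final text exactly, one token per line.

Hunk 1: at line 1 remove [ouvo,hyk] add [qdwr,aqkm] -> 6 lines: jhbcq ozr qdwr aqkm voh qvz
Hunk 2: at line 1 remove [qdwr] add [oca] -> 6 lines: jhbcq ozr oca aqkm voh qvz
Hunk 3: at line 1 remove [oca] add [jmfy] -> 6 lines: jhbcq ozr jmfy aqkm voh qvz
Hunk 4: at line 1 remove [jmfy,aqkm] add [gll,pasc,vsw] -> 7 lines: jhbcq ozr gll pasc vsw voh qvz
Hunk 5: at line 2 remove [gll,pasc,vsw] add [jgrek,yrgev] -> 6 lines: jhbcq ozr jgrek yrgev voh qvz
Hunk 6: at line 1 remove [jgrek] add [jgk,kdyh,ffm] -> 8 lines: jhbcq ozr jgk kdyh ffm yrgev voh qvz

Answer: jhbcq
ozr
jgk
kdyh
ffm
yrgev
voh
qvz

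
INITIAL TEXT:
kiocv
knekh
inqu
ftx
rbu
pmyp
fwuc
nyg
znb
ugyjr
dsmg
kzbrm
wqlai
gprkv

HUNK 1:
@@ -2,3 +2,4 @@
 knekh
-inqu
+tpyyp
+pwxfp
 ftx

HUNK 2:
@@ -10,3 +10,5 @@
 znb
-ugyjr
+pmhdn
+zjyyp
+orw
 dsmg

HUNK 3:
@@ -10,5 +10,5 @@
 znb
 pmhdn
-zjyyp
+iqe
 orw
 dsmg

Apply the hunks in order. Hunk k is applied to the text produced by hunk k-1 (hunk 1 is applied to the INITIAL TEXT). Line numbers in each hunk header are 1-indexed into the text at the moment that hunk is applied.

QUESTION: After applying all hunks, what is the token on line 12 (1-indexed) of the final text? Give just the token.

Hunk 1: at line 2 remove [inqu] add [tpyyp,pwxfp] -> 15 lines: kiocv knekh tpyyp pwxfp ftx rbu pmyp fwuc nyg znb ugyjr dsmg kzbrm wqlai gprkv
Hunk 2: at line 10 remove [ugyjr] add [pmhdn,zjyyp,orw] -> 17 lines: kiocv knekh tpyyp pwxfp ftx rbu pmyp fwuc nyg znb pmhdn zjyyp orw dsmg kzbrm wqlai gprkv
Hunk 3: at line 10 remove [zjyyp] add [iqe] -> 17 lines: kiocv knekh tpyyp pwxfp ftx rbu pmyp fwuc nyg znb pmhdn iqe orw dsmg kzbrm wqlai gprkv
Final line 12: iqe

Answer: iqe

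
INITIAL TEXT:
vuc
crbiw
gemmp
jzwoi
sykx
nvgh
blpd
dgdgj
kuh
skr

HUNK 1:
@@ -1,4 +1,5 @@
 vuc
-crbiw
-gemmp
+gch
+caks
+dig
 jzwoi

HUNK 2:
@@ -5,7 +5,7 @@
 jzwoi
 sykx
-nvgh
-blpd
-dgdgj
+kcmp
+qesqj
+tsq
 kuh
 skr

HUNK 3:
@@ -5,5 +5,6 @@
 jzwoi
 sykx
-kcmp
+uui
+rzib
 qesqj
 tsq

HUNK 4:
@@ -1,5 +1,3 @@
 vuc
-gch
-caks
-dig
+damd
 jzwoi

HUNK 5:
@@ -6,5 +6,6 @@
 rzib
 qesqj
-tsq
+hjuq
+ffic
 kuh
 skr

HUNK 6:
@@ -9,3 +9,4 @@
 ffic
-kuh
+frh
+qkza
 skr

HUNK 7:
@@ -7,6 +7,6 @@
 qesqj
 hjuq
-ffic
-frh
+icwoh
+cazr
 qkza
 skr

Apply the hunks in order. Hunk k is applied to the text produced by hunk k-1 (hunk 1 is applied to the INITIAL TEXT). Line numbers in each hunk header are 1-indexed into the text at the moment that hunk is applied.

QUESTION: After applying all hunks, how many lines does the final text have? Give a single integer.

Hunk 1: at line 1 remove [crbiw,gemmp] add [gch,caks,dig] -> 11 lines: vuc gch caks dig jzwoi sykx nvgh blpd dgdgj kuh skr
Hunk 2: at line 5 remove [nvgh,blpd,dgdgj] add [kcmp,qesqj,tsq] -> 11 lines: vuc gch caks dig jzwoi sykx kcmp qesqj tsq kuh skr
Hunk 3: at line 5 remove [kcmp] add [uui,rzib] -> 12 lines: vuc gch caks dig jzwoi sykx uui rzib qesqj tsq kuh skr
Hunk 4: at line 1 remove [gch,caks,dig] add [damd] -> 10 lines: vuc damd jzwoi sykx uui rzib qesqj tsq kuh skr
Hunk 5: at line 6 remove [tsq] add [hjuq,ffic] -> 11 lines: vuc damd jzwoi sykx uui rzib qesqj hjuq ffic kuh skr
Hunk 6: at line 9 remove [kuh] add [frh,qkza] -> 12 lines: vuc damd jzwoi sykx uui rzib qesqj hjuq ffic frh qkza skr
Hunk 7: at line 7 remove [ffic,frh] add [icwoh,cazr] -> 12 lines: vuc damd jzwoi sykx uui rzib qesqj hjuq icwoh cazr qkza skr
Final line count: 12

Answer: 12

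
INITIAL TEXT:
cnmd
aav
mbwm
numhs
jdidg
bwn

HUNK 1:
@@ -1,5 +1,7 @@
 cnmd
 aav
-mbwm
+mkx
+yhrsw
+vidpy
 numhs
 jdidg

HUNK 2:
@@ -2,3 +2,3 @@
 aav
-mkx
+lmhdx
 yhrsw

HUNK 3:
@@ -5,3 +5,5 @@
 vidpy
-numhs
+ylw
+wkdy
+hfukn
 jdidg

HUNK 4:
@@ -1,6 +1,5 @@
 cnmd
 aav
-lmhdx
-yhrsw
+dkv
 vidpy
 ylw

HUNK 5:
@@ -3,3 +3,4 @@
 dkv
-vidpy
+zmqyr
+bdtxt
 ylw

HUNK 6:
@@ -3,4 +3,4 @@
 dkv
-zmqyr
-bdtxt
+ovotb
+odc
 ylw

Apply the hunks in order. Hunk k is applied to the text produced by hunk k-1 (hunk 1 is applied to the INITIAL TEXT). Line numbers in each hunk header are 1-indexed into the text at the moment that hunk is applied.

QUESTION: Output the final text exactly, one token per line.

Hunk 1: at line 1 remove [mbwm] add [mkx,yhrsw,vidpy] -> 8 lines: cnmd aav mkx yhrsw vidpy numhs jdidg bwn
Hunk 2: at line 2 remove [mkx] add [lmhdx] -> 8 lines: cnmd aav lmhdx yhrsw vidpy numhs jdidg bwn
Hunk 3: at line 5 remove [numhs] add [ylw,wkdy,hfukn] -> 10 lines: cnmd aav lmhdx yhrsw vidpy ylw wkdy hfukn jdidg bwn
Hunk 4: at line 1 remove [lmhdx,yhrsw] add [dkv] -> 9 lines: cnmd aav dkv vidpy ylw wkdy hfukn jdidg bwn
Hunk 5: at line 3 remove [vidpy] add [zmqyr,bdtxt] -> 10 lines: cnmd aav dkv zmqyr bdtxt ylw wkdy hfukn jdidg bwn
Hunk 6: at line 3 remove [zmqyr,bdtxt] add [ovotb,odc] -> 10 lines: cnmd aav dkv ovotb odc ylw wkdy hfukn jdidg bwn

Answer: cnmd
aav
dkv
ovotb
odc
ylw
wkdy
hfukn
jdidg
bwn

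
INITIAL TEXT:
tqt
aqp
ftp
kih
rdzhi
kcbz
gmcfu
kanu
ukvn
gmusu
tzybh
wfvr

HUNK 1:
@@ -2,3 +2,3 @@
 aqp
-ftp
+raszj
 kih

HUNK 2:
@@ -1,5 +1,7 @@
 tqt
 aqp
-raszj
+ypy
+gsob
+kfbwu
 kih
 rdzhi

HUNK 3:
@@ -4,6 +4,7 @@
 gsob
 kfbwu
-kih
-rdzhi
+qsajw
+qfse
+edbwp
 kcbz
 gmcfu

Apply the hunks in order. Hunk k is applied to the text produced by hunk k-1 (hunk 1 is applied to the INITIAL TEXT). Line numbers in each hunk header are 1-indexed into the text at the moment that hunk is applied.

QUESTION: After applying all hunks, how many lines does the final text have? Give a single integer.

Hunk 1: at line 2 remove [ftp] add [raszj] -> 12 lines: tqt aqp raszj kih rdzhi kcbz gmcfu kanu ukvn gmusu tzybh wfvr
Hunk 2: at line 1 remove [raszj] add [ypy,gsob,kfbwu] -> 14 lines: tqt aqp ypy gsob kfbwu kih rdzhi kcbz gmcfu kanu ukvn gmusu tzybh wfvr
Hunk 3: at line 4 remove [kih,rdzhi] add [qsajw,qfse,edbwp] -> 15 lines: tqt aqp ypy gsob kfbwu qsajw qfse edbwp kcbz gmcfu kanu ukvn gmusu tzybh wfvr
Final line count: 15

Answer: 15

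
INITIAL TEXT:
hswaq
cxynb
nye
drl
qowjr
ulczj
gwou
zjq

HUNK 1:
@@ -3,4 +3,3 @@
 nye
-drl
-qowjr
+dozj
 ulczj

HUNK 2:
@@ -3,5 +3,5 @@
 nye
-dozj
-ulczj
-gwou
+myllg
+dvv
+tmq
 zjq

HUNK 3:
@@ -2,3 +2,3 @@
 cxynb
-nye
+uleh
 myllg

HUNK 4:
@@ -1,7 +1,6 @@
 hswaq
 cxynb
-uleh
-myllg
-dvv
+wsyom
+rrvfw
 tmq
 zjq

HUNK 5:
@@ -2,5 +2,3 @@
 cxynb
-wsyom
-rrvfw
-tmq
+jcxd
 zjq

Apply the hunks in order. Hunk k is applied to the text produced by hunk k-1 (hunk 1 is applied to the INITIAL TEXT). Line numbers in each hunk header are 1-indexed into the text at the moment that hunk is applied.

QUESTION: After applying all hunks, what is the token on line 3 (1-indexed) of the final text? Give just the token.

Hunk 1: at line 3 remove [drl,qowjr] add [dozj] -> 7 lines: hswaq cxynb nye dozj ulczj gwou zjq
Hunk 2: at line 3 remove [dozj,ulczj,gwou] add [myllg,dvv,tmq] -> 7 lines: hswaq cxynb nye myllg dvv tmq zjq
Hunk 3: at line 2 remove [nye] add [uleh] -> 7 lines: hswaq cxynb uleh myllg dvv tmq zjq
Hunk 4: at line 1 remove [uleh,myllg,dvv] add [wsyom,rrvfw] -> 6 lines: hswaq cxynb wsyom rrvfw tmq zjq
Hunk 5: at line 2 remove [wsyom,rrvfw,tmq] add [jcxd] -> 4 lines: hswaq cxynb jcxd zjq
Final line 3: jcxd

Answer: jcxd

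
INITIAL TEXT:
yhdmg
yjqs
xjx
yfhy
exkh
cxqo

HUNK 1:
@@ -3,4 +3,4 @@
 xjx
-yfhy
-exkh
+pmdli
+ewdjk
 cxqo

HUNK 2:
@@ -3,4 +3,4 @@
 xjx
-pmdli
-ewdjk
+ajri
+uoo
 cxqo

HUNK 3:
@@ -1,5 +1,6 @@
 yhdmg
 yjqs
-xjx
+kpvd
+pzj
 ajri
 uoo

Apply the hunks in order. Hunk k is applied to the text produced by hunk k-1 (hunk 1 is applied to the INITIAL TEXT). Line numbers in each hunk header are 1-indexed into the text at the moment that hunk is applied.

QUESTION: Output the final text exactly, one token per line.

Hunk 1: at line 3 remove [yfhy,exkh] add [pmdli,ewdjk] -> 6 lines: yhdmg yjqs xjx pmdli ewdjk cxqo
Hunk 2: at line 3 remove [pmdli,ewdjk] add [ajri,uoo] -> 6 lines: yhdmg yjqs xjx ajri uoo cxqo
Hunk 3: at line 1 remove [xjx] add [kpvd,pzj] -> 7 lines: yhdmg yjqs kpvd pzj ajri uoo cxqo

Answer: yhdmg
yjqs
kpvd
pzj
ajri
uoo
cxqo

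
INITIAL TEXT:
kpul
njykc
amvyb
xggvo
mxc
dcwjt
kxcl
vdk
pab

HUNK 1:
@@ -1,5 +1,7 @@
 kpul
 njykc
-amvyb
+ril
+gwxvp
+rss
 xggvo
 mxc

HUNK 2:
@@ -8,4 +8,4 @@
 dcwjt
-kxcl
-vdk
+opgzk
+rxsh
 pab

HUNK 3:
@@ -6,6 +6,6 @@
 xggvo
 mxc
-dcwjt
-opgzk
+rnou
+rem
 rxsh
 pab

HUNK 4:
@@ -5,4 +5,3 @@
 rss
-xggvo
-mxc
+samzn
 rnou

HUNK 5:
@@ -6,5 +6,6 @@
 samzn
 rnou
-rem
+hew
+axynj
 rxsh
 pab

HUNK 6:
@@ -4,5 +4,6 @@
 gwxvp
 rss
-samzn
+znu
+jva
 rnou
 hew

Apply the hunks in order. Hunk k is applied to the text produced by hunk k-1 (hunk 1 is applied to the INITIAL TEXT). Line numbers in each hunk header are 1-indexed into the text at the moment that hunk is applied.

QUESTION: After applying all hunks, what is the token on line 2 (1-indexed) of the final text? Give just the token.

Hunk 1: at line 1 remove [amvyb] add [ril,gwxvp,rss] -> 11 lines: kpul njykc ril gwxvp rss xggvo mxc dcwjt kxcl vdk pab
Hunk 2: at line 8 remove [kxcl,vdk] add [opgzk,rxsh] -> 11 lines: kpul njykc ril gwxvp rss xggvo mxc dcwjt opgzk rxsh pab
Hunk 3: at line 6 remove [dcwjt,opgzk] add [rnou,rem] -> 11 lines: kpul njykc ril gwxvp rss xggvo mxc rnou rem rxsh pab
Hunk 4: at line 5 remove [xggvo,mxc] add [samzn] -> 10 lines: kpul njykc ril gwxvp rss samzn rnou rem rxsh pab
Hunk 5: at line 6 remove [rem] add [hew,axynj] -> 11 lines: kpul njykc ril gwxvp rss samzn rnou hew axynj rxsh pab
Hunk 6: at line 4 remove [samzn] add [znu,jva] -> 12 lines: kpul njykc ril gwxvp rss znu jva rnou hew axynj rxsh pab
Final line 2: njykc

Answer: njykc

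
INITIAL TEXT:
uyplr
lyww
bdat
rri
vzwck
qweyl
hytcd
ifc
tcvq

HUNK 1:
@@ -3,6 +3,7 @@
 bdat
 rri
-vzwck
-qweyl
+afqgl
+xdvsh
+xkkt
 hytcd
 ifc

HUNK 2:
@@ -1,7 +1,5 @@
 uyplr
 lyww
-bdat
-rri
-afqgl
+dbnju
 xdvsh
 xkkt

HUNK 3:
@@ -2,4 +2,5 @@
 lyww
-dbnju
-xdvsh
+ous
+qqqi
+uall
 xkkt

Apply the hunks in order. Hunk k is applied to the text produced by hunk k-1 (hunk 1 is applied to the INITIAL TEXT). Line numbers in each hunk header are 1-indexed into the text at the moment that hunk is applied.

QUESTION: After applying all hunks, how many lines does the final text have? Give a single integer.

Answer: 9

Derivation:
Hunk 1: at line 3 remove [vzwck,qweyl] add [afqgl,xdvsh,xkkt] -> 10 lines: uyplr lyww bdat rri afqgl xdvsh xkkt hytcd ifc tcvq
Hunk 2: at line 1 remove [bdat,rri,afqgl] add [dbnju] -> 8 lines: uyplr lyww dbnju xdvsh xkkt hytcd ifc tcvq
Hunk 3: at line 2 remove [dbnju,xdvsh] add [ous,qqqi,uall] -> 9 lines: uyplr lyww ous qqqi uall xkkt hytcd ifc tcvq
Final line count: 9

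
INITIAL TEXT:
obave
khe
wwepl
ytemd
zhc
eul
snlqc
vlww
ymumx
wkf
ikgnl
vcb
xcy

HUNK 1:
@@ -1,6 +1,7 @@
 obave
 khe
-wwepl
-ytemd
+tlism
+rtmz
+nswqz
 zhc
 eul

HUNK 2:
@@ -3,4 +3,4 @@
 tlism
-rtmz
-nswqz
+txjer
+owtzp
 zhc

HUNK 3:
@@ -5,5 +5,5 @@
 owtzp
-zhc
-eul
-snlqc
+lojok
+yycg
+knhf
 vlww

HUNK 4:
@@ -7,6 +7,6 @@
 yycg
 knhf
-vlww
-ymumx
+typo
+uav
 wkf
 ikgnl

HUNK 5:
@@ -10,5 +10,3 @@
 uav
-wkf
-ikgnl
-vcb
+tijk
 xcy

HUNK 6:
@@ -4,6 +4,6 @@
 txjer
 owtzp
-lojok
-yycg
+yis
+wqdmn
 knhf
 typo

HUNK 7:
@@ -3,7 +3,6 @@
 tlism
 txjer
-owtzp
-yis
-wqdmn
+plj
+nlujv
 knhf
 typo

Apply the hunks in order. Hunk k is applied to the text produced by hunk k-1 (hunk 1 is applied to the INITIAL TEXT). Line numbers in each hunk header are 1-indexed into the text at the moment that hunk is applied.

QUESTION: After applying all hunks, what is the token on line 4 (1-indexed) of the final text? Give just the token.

Answer: txjer

Derivation:
Hunk 1: at line 1 remove [wwepl,ytemd] add [tlism,rtmz,nswqz] -> 14 lines: obave khe tlism rtmz nswqz zhc eul snlqc vlww ymumx wkf ikgnl vcb xcy
Hunk 2: at line 3 remove [rtmz,nswqz] add [txjer,owtzp] -> 14 lines: obave khe tlism txjer owtzp zhc eul snlqc vlww ymumx wkf ikgnl vcb xcy
Hunk 3: at line 5 remove [zhc,eul,snlqc] add [lojok,yycg,knhf] -> 14 lines: obave khe tlism txjer owtzp lojok yycg knhf vlww ymumx wkf ikgnl vcb xcy
Hunk 4: at line 7 remove [vlww,ymumx] add [typo,uav] -> 14 lines: obave khe tlism txjer owtzp lojok yycg knhf typo uav wkf ikgnl vcb xcy
Hunk 5: at line 10 remove [wkf,ikgnl,vcb] add [tijk] -> 12 lines: obave khe tlism txjer owtzp lojok yycg knhf typo uav tijk xcy
Hunk 6: at line 4 remove [lojok,yycg] add [yis,wqdmn] -> 12 lines: obave khe tlism txjer owtzp yis wqdmn knhf typo uav tijk xcy
Hunk 7: at line 3 remove [owtzp,yis,wqdmn] add [plj,nlujv] -> 11 lines: obave khe tlism txjer plj nlujv knhf typo uav tijk xcy
Final line 4: txjer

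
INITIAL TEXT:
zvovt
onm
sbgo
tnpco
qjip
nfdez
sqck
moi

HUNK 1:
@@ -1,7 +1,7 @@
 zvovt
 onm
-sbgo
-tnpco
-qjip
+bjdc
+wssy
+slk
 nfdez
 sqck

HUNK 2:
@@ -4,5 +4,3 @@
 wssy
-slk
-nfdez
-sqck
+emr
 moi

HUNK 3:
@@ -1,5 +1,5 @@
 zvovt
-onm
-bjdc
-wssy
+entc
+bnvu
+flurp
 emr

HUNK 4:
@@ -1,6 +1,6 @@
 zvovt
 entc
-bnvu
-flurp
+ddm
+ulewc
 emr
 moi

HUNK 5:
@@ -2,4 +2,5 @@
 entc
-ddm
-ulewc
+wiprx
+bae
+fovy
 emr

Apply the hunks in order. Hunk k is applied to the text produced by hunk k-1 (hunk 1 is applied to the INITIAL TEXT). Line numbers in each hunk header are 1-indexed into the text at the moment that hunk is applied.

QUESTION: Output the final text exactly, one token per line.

Hunk 1: at line 1 remove [sbgo,tnpco,qjip] add [bjdc,wssy,slk] -> 8 lines: zvovt onm bjdc wssy slk nfdez sqck moi
Hunk 2: at line 4 remove [slk,nfdez,sqck] add [emr] -> 6 lines: zvovt onm bjdc wssy emr moi
Hunk 3: at line 1 remove [onm,bjdc,wssy] add [entc,bnvu,flurp] -> 6 lines: zvovt entc bnvu flurp emr moi
Hunk 4: at line 1 remove [bnvu,flurp] add [ddm,ulewc] -> 6 lines: zvovt entc ddm ulewc emr moi
Hunk 5: at line 2 remove [ddm,ulewc] add [wiprx,bae,fovy] -> 7 lines: zvovt entc wiprx bae fovy emr moi

Answer: zvovt
entc
wiprx
bae
fovy
emr
moi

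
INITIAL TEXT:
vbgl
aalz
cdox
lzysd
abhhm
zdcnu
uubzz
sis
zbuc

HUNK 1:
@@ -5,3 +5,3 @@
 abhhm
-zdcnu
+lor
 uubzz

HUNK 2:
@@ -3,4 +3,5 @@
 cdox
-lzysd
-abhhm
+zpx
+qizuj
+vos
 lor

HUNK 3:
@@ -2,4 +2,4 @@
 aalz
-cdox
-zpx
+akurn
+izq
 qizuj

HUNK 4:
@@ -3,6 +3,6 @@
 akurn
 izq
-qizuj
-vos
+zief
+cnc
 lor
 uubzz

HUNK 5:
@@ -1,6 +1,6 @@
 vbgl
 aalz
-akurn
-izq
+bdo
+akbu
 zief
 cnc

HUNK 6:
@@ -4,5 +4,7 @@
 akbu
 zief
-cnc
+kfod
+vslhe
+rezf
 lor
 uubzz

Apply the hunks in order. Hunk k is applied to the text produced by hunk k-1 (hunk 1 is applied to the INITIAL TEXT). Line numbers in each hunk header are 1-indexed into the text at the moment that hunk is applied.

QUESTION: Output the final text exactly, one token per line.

Hunk 1: at line 5 remove [zdcnu] add [lor] -> 9 lines: vbgl aalz cdox lzysd abhhm lor uubzz sis zbuc
Hunk 2: at line 3 remove [lzysd,abhhm] add [zpx,qizuj,vos] -> 10 lines: vbgl aalz cdox zpx qizuj vos lor uubzz sis zbuc
Hunk 3: at line 2 remove [cdox,zpx] add [akurn,izq] -> 10 lines: vbgl aalz akurn izq qizuj vos lor uubzz sis zbuc
Hunk 4: at line 3 remove [qizuj,vos] add [zief,cnc] -> 10 lines: vbgl aalz akurn izq zief cnc lor uubzz sis zbuc
Hunk 5: at line 1 remove [akurn,izq] add [bdo,akbu] -> 10 lines: vbgl aalz bdo akbu zief cnc lor uubzz sis zbuc
Hunk 6: at line 4 remove [cnc] add [kfod,vslhe,rezf] -> 12 lines: vbgl aalz bdo akbu zief kfod vslhe rezf lor uubzz sis zbuc

Answer: vbgl
aalz
bdo
akbu
zief
kfod
vslhe
rezf
lor
uubzz
sis
zbuc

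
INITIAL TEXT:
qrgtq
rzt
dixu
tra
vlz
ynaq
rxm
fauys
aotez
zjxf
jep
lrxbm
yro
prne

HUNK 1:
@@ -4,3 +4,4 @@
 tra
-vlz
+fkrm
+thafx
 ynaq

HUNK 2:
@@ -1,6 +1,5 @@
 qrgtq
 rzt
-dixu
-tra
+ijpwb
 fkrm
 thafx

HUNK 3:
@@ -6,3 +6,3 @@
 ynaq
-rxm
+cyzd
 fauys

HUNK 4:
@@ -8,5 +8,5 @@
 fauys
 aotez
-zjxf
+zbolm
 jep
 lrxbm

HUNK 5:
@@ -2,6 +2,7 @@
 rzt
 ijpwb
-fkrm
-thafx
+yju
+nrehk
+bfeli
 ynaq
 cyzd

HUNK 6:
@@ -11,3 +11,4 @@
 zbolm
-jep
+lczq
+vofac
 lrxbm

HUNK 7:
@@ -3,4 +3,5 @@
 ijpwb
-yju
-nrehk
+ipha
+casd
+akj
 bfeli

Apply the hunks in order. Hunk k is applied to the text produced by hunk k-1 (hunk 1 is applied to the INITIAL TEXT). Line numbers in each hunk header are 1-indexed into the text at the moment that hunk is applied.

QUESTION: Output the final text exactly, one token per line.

Hunk 1: at line 4 remove [vlz] add [fkrm,thafx] -> 15 lines: qrgtq rzt dixu tra fkrm thafx ynaq rxm fauys aotez zjxf jep lrxbm yro prne
Hunk 2: at line 1 remove [dixu,tra] add [ijpwb] -> 14 lines: qrgtq rzt ijpwb fkrm thafx ynaq rxm fauys aotez zjxf jep lrxbm yro prne
Hunk 3: at line 6 remove [rxm] add [cyzd] -> 14 lines: qrgtq rzt ijpwb fkrm thafx ynaq cyzd fauys aotez zjxf jep lrxbm yro prne
Hunk 4: at line 8 remove [zjxf] add [zbolm] -> 14 lines: qrgtq rzt ijpwb fkrm thafx ynaq cyzd fauys aotez zbolm jep lrxbm yro prne
Hunk 5: at line 2 remove [fkrm,thafx] add [yju,nrehk,bfeli] -> 15 lines: qrgtq rzt ijpwb yju nrehk bfeli ynaq cyzd fauys aotez zbolm jep lrxbm yro prne
Hunk 6: at line 11 remove [jep] add [lczq,vofac] -> 16 lines: qrgtq rzt ijpwb yju nrehk bfeli ynaq cyzd fauys aotez zbolm lczq vofac lrxbm yro prne
Hunk 7: at line 3 remove [yju,nrehk] add [ipha,casd,akj] -> 17 lines: qrgtq rzt ijpwb ipha casd akj bfeli ynaq cyzd fauys aotez zbolm lczq vofac lrxbm yro prne

Answer: qrgtq
rzt
ijpwb
ipha
casd
akj
bfeli
ynaq
cyzd
fauys
aotez
zbolm
lczq
vofac
lrxbm
yro
prne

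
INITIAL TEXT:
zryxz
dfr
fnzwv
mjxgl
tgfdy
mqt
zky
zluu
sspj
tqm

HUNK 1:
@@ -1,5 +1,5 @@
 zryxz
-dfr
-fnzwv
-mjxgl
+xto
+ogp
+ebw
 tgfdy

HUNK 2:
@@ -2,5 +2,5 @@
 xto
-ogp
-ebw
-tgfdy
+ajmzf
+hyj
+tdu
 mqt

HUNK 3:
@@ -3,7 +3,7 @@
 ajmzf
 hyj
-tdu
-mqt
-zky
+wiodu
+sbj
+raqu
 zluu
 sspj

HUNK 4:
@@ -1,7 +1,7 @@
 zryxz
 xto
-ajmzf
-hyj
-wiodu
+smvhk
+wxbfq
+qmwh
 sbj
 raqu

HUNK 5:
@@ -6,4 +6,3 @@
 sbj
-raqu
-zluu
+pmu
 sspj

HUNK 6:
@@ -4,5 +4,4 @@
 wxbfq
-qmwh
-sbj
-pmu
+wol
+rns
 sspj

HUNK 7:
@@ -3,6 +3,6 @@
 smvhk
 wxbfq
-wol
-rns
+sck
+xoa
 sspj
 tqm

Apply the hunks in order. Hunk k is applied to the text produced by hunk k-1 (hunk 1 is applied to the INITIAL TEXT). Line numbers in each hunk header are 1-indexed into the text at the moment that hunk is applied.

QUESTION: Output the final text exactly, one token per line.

Hunk 1: at line 1 remove [dfr,fnzwv,mjxgl] add [xto,ogp,ebw] -> 10 lines: zryxz xto ogp ebw tgfdy mqt zky zluu sspj tqm
Hunk 2: at line 2 remove [ogp,ebw,tgfdy] add [ajmzf,hyj,tdu] -> 10 lines: zryxz xto ajmzf hyj tdu mqt zky zluu sspj tqm
Hunk 3: at line 3 remove [tdu,mqt,zky] add [wiodu,sbj,raqu] -> 10 lines: zryxz xto ajmzf hyj wiodu sbj raqu zluu sspj tqm
Hunk 4: at line 1 remove [ajmzf,hyj,wiodu] add [smvhk,wxbfq,qmwh] -> 10 lines: zryxz xto smvhk wxbfq qmwh sbj raqu zluu sspj tqm
Hunk 5: at line 6 remove [raqu,zluu] add [pmu] -> 9 lines: zryxz xto smvhk wxbfq qmwh sbj pmu sspj tqm
Hunk 6: at line 4 remove [qmwh,sbj,pmu] add [wol,rns] -> 8 lines: zryxz xto smvhk wxbfq wol rns sspj tqm
Hunk 7: at line 3 remove [wol,rns] add [sck,xoa] -> 8 lines: zryxz xto smvhk wxbfq sck xoa sspj tqm

Answer: zryxz
xto
smvhk
wxbfq
sck
xoa
sspj
tqm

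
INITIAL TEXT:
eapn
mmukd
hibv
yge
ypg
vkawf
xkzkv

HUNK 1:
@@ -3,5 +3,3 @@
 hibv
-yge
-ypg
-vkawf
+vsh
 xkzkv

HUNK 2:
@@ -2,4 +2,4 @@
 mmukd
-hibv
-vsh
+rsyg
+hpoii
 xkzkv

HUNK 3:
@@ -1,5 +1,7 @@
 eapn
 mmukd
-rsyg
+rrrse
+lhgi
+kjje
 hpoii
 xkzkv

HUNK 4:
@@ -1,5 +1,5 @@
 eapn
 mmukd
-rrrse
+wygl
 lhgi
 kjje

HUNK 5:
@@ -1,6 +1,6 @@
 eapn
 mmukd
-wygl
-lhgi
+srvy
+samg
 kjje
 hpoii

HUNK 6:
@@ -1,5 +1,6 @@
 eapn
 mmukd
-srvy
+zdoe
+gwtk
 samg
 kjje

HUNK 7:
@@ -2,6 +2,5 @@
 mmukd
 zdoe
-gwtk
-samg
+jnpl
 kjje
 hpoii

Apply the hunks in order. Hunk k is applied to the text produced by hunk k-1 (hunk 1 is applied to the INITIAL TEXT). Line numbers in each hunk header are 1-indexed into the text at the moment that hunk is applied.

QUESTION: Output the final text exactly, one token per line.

Answer: eapn
mmukd
zdoe
jnpl
kjje
hpoii
xkzkv

Derivation:
Hunk 1: at line 3 remove [yge,ypg,vkawf] add [vsh] -> 5 lines: eapn mmukd hibv vsh xkzkv
Hunk 2: at line 2 remove [hibv,vsh] add [rsyg,hpoii] -> 5 lines: eapn mmukd rsyg hpoii xkzkv
Hunk 3: at line 1 remove [rsyg] add [rrrse,lhgi,kjje] -> 7 lines: eapn mmukd rrrse lhgi kjje hpoii xkzkv
Hunk 4: at line 1 remove [rrrse] add [wygl] -> 7 lines: eapn mmukd wygl lhgi kjje hpoii xkzkv
Hunk 5: at line 1 remove [wygl,lhgi] add [srvy,samg] -> 7 lines: eapn mmukd srvy samg kjje hpoii xkzkv
Hunk 6: at line 1 remove [srvy] add [zdoe,gwtk] -> 8 lines: eapn mmukd zdoe gwtk samg kjje hpoii xkzkv
Hunk 7: at line 2 remove [gwtk,samg] add [jnpl] -> 7 lines: eapn mmukd zdoe jnpl kjje hpoii xkzkv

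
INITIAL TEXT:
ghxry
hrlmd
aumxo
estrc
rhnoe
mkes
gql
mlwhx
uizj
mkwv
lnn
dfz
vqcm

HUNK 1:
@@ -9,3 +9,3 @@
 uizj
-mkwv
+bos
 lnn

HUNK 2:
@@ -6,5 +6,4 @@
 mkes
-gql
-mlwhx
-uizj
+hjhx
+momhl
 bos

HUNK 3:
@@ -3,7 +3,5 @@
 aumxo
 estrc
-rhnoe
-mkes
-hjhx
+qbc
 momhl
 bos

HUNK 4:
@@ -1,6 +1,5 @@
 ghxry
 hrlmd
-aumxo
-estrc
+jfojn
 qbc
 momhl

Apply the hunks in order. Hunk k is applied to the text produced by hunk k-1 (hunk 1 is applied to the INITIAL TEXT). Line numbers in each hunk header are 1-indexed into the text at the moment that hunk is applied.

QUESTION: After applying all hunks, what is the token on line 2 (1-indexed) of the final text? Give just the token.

Answer: hrlmd

Derivation:
Hunk 1: at line 9 remove [mkwv] add [bos] -> 13 lines: ghxry hrlmd aumxo estrc rhnoe mkes gql mlwhx uizj bos lnn dfz vqcm
Hunk 2: at line 6 remove [gql,mlwhx,uizj] add [hjhx,momhl] -> 12 lines: ghxry hrlmd aumxo estrc rhnoe mkes hjhx momhl bos lnn dfz vqcm
Hunk 3: at line 3 remove [rhnoe,mkes,hjhx] add [qbc] -> 10 lines: ghxry hrlmd aumxo estrc qbc momhl bos lnn dfz vqcm
Hunk 4: at line 1 remove [aumxo,estrc] add [jfojn] -> 9 lines: ghxry hrlmd jfojn qbc momhl bos lnn dfz vqcm
Final line 2: hrlmd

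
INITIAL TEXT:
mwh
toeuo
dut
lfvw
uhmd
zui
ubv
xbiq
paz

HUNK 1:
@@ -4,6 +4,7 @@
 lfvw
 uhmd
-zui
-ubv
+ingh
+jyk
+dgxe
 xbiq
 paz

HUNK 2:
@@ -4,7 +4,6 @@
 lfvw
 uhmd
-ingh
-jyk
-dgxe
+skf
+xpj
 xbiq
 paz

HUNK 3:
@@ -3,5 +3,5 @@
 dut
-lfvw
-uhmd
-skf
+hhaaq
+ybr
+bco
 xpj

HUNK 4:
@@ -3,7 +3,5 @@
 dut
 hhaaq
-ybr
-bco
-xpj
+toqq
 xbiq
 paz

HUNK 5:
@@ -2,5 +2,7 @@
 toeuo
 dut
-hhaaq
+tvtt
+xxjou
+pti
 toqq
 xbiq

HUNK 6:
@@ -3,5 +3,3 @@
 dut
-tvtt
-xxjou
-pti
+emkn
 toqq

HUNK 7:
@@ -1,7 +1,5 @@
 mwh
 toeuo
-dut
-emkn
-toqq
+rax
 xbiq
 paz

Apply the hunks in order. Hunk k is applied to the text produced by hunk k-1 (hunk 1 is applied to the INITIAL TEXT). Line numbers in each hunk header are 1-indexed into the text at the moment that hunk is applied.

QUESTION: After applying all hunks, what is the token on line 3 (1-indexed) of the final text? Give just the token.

Answer: rax

Derivation:
Hunk 1: at line 4 remove [zui,ubv] add [ingh,jyk,dgxe] -> 10 lines: mwh toeuo dut lfvw uhmd ingh jyk dgxe xbiq paz
Hunk 2: at line 4 remove [ingh,jyk,dgxe] add [skf,xpj] -> 9 lines: mwh toeuo dut lfvw uhmd skf xpj xbiq paz
Hunk 3: at line 3 remove [lfvw,uhmd,skf] add [hhaaq,ybr,bco] -> 9 lines: mwh toeuo dut hhaaq ybr bco xpj xbiq paz
Hunk 4: at line 3 remove [ybr,bco,xpj] add [toqq] -> 7 lines: mwh toeuo dut hhaaq toqq xbiq paz
Hunk 5: at line 2 remove [hhaaq] add [tvtt,xxjou,pti] -> 9 lines: mwh toeuo dut tvtt xxjou pti toqq xbiq paz
Hunk 6: at line 3 remove [tvtt,xxjou,pti] add [emkn] -> 7 lines: mwh toeuo dut emkn toqq xbiq paz
Hunk 7: at line 1 remove [dut,emkn,toqq] add [rax] -> 5 lines: mwh toeuo rax xbiq paz
Final line 3: rax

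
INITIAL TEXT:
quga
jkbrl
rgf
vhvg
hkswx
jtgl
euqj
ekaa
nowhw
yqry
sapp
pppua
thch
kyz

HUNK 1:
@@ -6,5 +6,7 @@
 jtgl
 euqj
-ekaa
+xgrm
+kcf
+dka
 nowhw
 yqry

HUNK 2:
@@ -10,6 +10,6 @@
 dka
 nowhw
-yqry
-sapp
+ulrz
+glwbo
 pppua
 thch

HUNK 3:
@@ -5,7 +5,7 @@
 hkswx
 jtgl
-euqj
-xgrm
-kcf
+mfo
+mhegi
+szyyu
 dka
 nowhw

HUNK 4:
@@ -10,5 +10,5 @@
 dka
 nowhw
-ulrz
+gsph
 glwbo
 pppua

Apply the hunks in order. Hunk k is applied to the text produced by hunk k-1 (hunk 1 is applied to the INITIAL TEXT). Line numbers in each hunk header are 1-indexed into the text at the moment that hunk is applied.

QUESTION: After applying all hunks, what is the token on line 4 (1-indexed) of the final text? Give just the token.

Hunk 1: at line 6 remove [ekaa] add [xgrm,kcf,dka] -> 16 lines: quga jkbrl rgf vhvg hkswx jtgl euqj xgrm kcf dka nowhw yqry sapp pppua thch kyz
Hunk 2: at line 10 remove [yqry,sapp] add [ulrz,glwbo] -> 16 lines: quga jkbrl rgf vhvg hkswx jtgl euqj xgrm kcf dka nowhw ulrz glwbo pppua thch kyz
Hunk 3: at line 5 remove [euqj,xgrm,kcf] add [mfo,mhegi,szyyu] -> 16 lines: quga jkbrl rgf vhvg hkswx jtgl mfo mhegi szyyu dka nowhw ulrz glwbo pppua thch kyz
Hunk 4: at line 10 remove [ulrz] add [gsph] -> 16 lines: quga jkbrl rgf vhvg hkswx jtgl mfo mhegi szyyu dka nowhw gsph glwbo pppua thch kyz
Final line 4: vhvg

Answer: vhvg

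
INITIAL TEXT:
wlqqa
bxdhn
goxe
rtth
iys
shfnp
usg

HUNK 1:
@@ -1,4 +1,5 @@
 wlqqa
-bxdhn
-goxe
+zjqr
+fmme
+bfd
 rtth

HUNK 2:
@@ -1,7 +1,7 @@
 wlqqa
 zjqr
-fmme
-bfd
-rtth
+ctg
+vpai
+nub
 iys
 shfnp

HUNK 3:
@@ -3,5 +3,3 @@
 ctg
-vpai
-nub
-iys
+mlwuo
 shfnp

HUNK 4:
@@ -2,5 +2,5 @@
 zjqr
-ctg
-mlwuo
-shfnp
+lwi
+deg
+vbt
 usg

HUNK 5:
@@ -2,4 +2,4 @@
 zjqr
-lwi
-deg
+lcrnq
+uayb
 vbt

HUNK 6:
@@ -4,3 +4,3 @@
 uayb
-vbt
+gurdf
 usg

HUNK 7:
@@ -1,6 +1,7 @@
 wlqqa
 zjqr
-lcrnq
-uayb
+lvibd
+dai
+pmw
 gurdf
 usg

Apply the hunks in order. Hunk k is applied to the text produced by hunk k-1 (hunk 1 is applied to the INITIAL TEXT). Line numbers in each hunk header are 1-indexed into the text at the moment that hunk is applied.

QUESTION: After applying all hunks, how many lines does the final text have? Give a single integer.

Answer: 7

Derivation:
Hunk 1: at line 1 remove [bxdhn,goxe] add [zjqr,fmme,bfd] -> 8 lines: wlqqa zjqr fmme bfd rtth iys shfnp usg
Hunk 2: at line 1 remove [fmme,bfd,rtth] add [ctg,vpai,nub] -> 8 lines: wlqqa zjqr ctg vpai nub iys shfnp usg
Hunk 3: at line 3 remove [vpai,nub,iys] add [mlwuo] -> 6 lines: wlqqa zjqr ctg mlwuo shfnp usg
Hunk 4: at line 2 remove [ctg,mlwuo,shfnp] add [lwi,deg,vbt] -> 6 lines: wlqqa zjqr lwi deg vbt usg
Hunk 5: at line 2 remove [lwi,deg] add [lcrnq,uayb] -> 6 lines: wlqqa zjqr lcrnq uayb vbt usg
Hunk 6: at line 4 remove [vbt] add [gurdf] -> 6 lines: wlqqa zjqr lcrnq uayb gurdf usg
Hunk 7: at line 1 remove [lcrnq,uayb] add [lvibd,dai,pmw] -> 7 lines: wlqqa zjqr lvibd dai pmw gurdf usg
Final line count: 7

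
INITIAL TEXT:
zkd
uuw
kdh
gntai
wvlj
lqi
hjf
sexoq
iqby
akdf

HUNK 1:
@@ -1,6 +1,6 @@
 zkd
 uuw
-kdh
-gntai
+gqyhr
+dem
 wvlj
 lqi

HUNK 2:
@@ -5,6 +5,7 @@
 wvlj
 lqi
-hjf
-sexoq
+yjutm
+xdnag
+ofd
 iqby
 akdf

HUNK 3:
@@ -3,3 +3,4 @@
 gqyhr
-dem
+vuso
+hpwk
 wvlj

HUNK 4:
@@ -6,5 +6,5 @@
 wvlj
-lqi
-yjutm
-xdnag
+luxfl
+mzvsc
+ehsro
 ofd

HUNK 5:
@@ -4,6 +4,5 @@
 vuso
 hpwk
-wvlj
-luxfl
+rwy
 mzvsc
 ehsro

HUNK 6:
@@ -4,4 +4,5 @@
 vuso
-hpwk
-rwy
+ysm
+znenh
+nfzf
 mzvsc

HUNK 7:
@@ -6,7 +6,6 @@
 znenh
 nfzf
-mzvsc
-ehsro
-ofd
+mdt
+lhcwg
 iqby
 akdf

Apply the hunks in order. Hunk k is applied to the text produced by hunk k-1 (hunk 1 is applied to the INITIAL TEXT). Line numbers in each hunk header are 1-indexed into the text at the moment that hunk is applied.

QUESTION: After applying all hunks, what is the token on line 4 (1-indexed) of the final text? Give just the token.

Answer: vuso

Derivation:
Hunk 1: at line 1 remove [kdh,gntai] add [gqyhr,dem] -> 10 lines: zkd uuw gqyhr dem wvlj lqi hjf sexoq iqby akdf
Hunk 2: at line 5 remove [hjf,sexoq] add [yjutm,xdnag,ofd] -> 11 lines: zkd uuw gqyhr dem wvlj lqi yjutm xdnag ofd iqby akdf
Hunk 3: at line 3 remove [dem] add [vuso,hpwk] -> 12 lines: zkd uuw gqyhr vuso hpwk wvlj lqi yjutm xdnag ofd iqby akdf
Hunk 4: at line 6 remove [lqi,yjutm,xdnag] add [luxfl,mzvsc,ehsro] -> 12 lines: zkd uuw gqyhr vuso hpwk wvlj luxfl mzvsc ehsro ofd iqby akdf
Hunk 5: at line 4 remove [wvlj,luxfl] add [rwy] -> 11 lines: zkd uuw gqyhr vuso hpwk rwy mzvsc ehsro ofd iqby akdf
Hunk 6: at line 4 remove [hpwk,rwy] add [ysm,znenh,nfzf] -> 12 lines: zkd uuw gqyhr vuso ysm znenh nfzf mzvsc ehsro ofd iqby akdf
Hunk 7: at line 6 remove [mzvsc,ehsro,ofd] add [mdt,lhcwg] -> 11 lines: zkd uuw gqyhr vuso ysm znenh nfzf mdt lhcwg iqby akdf
Final line 4: vuso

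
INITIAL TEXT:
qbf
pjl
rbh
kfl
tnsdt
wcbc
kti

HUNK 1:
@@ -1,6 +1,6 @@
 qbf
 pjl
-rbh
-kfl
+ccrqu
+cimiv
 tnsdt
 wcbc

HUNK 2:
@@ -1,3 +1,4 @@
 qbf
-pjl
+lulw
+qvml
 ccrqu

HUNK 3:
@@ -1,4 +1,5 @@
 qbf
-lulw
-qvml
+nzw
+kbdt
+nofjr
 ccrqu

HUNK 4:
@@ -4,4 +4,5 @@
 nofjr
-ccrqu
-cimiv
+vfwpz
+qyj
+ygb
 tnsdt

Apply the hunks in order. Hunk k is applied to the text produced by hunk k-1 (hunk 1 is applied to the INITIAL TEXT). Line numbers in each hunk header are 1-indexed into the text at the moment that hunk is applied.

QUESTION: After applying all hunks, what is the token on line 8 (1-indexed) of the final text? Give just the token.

Hunk 1: at line 1 remove [rbh,kfl] add [ccrqu,cimiv] -> 7 lines: qbf pjl ccrqu cimiv tnsdt wcbc kti
Hunk 2: at line 1 remove [pjl] add [lulw,qvml] -> 8 lines: qbf lulw qvml ccrqu cimiv tnsdt wcbc kti
Hunk 3: at line 1 remove [lulw,qvml] add [nzw,kbdt,nofjr] -> 9 lines: qbf nzw kbdt nofjr ccrqu cimiv tnsdt wcbc kti
Hunk 4: at line 4 remove [ccrqu,cimiv] add [vfwpz,qyj,ygb] -> 10 lines: qbf nzw kbdt nofjr vfwpz qyj ygb tnsdt wcbc kti
Final line 8: tnsdt

Answer: tnsdt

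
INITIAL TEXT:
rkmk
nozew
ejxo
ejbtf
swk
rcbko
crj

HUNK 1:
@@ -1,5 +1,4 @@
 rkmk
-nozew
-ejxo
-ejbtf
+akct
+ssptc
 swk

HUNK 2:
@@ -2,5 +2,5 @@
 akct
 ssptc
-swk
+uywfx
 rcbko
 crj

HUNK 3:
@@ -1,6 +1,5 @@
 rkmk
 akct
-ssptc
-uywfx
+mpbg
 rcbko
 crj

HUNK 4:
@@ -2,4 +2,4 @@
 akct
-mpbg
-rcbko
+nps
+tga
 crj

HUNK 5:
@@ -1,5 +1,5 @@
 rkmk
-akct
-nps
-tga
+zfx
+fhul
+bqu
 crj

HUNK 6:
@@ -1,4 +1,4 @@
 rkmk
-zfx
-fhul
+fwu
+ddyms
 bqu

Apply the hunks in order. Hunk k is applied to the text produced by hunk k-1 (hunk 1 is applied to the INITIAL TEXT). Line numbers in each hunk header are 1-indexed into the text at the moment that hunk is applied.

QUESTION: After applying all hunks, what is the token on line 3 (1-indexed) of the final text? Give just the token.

Hunk 1: at line 1 remove [nozew,ejxo,ejbtf] add [akct,ssptc] -> 6 lines: rkmk akct ssptc swk rcbko crj
Hunk 2: at line 2 remove [swk] add [uywfx] -> 6 lines: rkmk akct ssptc uywfx rcbko crj
Hunk 3: at line 1 remove [ssptc,uywfx] add [mpbg] -> 5 lines: rkmk akct mpbg rcbko crj
Hunk 4: at line 2 remove [mpbg,rcbko] add [nps,tga] -> 5 lines: rkmk akct nps tga crj
Hunk 5: at line 1 remove [akct,nps,tga] add [zfx,fhul,bqu] -> 5 lines: rkmk zfx fhul bqu crj
Hunk 6: at line 1 remove [zfx,fhul] add [fwu,ddyms] -> 5 lines: rkmk fwu ddyms bqu crj
Final line 3: ddyms

Answer: ddyms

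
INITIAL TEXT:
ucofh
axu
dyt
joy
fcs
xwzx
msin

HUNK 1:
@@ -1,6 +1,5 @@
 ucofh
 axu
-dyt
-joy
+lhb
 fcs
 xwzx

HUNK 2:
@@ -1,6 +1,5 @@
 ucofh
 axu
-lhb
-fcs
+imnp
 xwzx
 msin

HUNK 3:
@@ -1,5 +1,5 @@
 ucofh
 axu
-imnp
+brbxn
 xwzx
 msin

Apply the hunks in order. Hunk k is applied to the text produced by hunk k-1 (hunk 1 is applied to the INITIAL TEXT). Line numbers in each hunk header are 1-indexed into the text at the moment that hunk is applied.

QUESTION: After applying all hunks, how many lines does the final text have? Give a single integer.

Answer: 5

Derivation:
Hunk 1: at line 1 remove [dyt,joy] add [lhb] -> 6 lines: ucofh axu lhb fcs xwzx msin
Hunk 2: at line 1 remove [lhb,fcs] add [imnp] -> 5 lines: ucofh axu imnp xwzx msin
Hunk 3: at line 1 remove [imnp] add [brbxn] -> 5 lines: ucofh axu brbxn xwzx msin
Final line count: 5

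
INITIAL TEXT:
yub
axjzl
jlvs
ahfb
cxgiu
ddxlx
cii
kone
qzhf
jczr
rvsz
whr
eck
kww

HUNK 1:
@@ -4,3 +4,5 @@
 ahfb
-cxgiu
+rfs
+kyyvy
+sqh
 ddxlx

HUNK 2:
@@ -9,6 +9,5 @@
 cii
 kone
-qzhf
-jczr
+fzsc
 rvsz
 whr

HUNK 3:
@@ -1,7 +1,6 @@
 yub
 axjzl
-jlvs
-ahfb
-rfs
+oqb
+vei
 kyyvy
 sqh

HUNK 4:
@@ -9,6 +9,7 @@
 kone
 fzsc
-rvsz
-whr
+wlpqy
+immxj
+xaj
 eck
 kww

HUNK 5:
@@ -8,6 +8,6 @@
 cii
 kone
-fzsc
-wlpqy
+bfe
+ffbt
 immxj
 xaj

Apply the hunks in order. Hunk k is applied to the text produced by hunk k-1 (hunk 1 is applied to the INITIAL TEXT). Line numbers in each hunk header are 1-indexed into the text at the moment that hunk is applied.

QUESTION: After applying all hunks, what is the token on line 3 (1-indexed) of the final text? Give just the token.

Answer: oqb

Derivation:
Hunk 1: at line 4 remove [cxgiu] add [rfs,kyyvy,sqh] -> 16 lines: yub axjzl jlvs ahfb rfs kyyvy sqh ddxlx cii kone qzhf jczr rvsz whr eck kww
Hunk 2: at line 9 remove [qzhf,jczr] add [fzsc] -> 15 lines: yub axjzl jlvs ahfb rfs kyyvy sqh ddxlx cii kone fzsc rvsz whr eck kww
Hunk 3: at line 1 remove [jlvs,ahfb,rfs] add [oqb,vei] -> 14 lines: yub axjzl oqb vei kyyvy sqh ddxlx cii kone fzsc rvsz whr eck kww
Hunk 4: at line 9 remove [rvsz,whr] add [wlpqy,immxj,xaj] -> 15 lines: yub axjzl oqb vei kyyvy sqh ddxlx cii kone fzsc wlpqy immxj xaj eck kww
Hunk 5: at line 8 remove [fzsc,wlpqy] add [bfe,ffbt] -> 15 lines: yub axjzl oqb vei kyyvy sqh ddxlx cii kone bfe ffbt immxj xaj eck kww
Final line 3: oqb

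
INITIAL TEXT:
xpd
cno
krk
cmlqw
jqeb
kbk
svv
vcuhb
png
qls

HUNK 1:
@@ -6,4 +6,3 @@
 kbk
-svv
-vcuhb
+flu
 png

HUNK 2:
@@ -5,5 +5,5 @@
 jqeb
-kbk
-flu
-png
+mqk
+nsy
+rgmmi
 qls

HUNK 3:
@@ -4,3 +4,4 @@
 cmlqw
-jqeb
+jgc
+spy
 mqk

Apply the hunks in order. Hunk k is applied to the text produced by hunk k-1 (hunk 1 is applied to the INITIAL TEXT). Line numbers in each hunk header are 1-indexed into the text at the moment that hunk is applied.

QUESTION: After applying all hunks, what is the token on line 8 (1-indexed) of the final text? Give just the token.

Hunk 1: at line 6 remove [svv,vcuhb] add [flu] -> 9 lines: xpd cno krk cmlqw jqeb kbk flu png qls
Hunk 2: at line 5 remove [kbk,flu,png] add [mqk,nsy,rgmmi] -> 9 lines: xpd cno krk cmlqw jqeb mqk nsy rgmmi qls
Hunk 3: at line 4 remove [jqeb] add [jgc,spy] -> 10 lines: xpd cno krk cmlqw jgc spy mqk nsy rgmmi qls
Final line 8: nsy

Answer: nsy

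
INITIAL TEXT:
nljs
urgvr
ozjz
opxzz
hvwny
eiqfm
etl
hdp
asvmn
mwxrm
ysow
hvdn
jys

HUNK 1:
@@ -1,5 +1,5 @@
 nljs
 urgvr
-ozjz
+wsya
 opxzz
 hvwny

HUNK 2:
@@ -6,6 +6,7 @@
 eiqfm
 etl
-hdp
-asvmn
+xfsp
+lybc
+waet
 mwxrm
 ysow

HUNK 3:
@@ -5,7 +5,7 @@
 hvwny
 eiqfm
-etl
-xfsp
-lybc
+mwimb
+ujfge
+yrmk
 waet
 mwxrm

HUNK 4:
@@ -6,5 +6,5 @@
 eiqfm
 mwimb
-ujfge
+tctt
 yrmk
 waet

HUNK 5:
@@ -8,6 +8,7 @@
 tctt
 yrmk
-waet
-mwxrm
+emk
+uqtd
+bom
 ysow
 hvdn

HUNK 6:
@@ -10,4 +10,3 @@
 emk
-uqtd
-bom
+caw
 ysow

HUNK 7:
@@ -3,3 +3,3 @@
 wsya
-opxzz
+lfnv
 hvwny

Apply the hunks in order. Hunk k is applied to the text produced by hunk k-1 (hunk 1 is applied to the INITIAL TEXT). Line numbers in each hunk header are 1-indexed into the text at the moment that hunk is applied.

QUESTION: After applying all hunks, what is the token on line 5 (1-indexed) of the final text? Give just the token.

Hunk 1: at line 1 remove [ozjz] add [wsya] -> 13 lines: nljs urgvr wsya opxzz hvwny eiqfm etl hdp asvmn mwxrm ysow hvdn jys
Hunk 2: at line 6 remove [hdp,asvmn] add [xfsp,lybc,waet] -> 14 lines: nljs urgvr wsya opxzz hvwny eiqfm etl xfsp lybc waet mwxrm ysow hvdn jys
Hunk 3: at line 5 remove [etl,xfsp,lybc] add [mwimb,ujfge,yrmk] -> 14 lines: nljs urgvr wsya opxzz hvwny eiqfm mwimb ujfge yrmk waet mwxrm ysow hvdn jys
Hunk 4: at line 6 remove [ujfge] add [tctt] -> 14 lines: nljs urgvr wsya opxzz hvwny eiqfm mwimb tctt yrmk waet mwxrm ysow hvdn jys
Hunk 5: at line 8 remove [waet,mwxrm] add [emk,uqtd,bom] -> 15 lines: nljs urgvr wsya opxzz hvwny eiqfm mwimb tctt yrmk emk uqtd bom ysow hvdn jys
Hunk 6: at line 10 remove [uqtd,bom] add [caw] -> 14 lines: nljs urgvr wsya opxzz hvwny eiqfm mwimb tctt yrmk emk caw ysow hvdn jys
Hunk 7: at line 3 remove [opxzz] add [lfnv] -> 14 lines: nljs urgvr wsya lfnv hvwny eiqfm mwimb tctt yrmk emk caw ysow hvdn jys
Final line 5: hvwny

Answer: hvwny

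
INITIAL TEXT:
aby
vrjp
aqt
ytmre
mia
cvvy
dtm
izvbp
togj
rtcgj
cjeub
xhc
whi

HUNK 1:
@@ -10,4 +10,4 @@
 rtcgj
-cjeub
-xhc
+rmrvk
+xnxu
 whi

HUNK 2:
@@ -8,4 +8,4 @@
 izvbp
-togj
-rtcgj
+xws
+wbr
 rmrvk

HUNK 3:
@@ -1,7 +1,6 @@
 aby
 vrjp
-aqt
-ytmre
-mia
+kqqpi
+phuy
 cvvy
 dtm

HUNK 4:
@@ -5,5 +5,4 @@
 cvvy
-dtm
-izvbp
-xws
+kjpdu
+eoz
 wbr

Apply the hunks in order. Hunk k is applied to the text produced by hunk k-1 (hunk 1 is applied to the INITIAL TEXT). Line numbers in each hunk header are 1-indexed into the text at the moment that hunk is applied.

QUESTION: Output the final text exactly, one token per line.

Answer: aby
vrjp
kqqpi
phuy
cvvy
kjpdu
eoz
wbr
rmrvk
xnxu
whi

Derivation:
Hunk 1: at line 10 remove [cjeub,xhc] add [rmrvk,xnxu] -> 13 lines: aby vrjp aqt ytmre mia cvvy dtm izvbp togj rtcgj rmrvk xnxu whi
Hunk 2: at line 8 remove [togj,rtcgj] add [xws,wbr] -> 13 lines: aby vrjp aqt ytmre mia cvvy dtm izvbp xws wbr rmrvk xnxu whi
Hunk 3: at line 1 remove [aqt,ytmre,mia] add [kqqpi,phuy] -> 12 lines: aby vrjp kqqpi phuy cvvy dtm izvbp xws wbr rmrvk xnxu whi
Hunk 4: at line 5 remove [dtm,izvbp,xws] add [kjpdu,eoz] -> 11 lines: aby vrjp kqqpi phuy cvvy kjpdu eoz wbr rmrvk xnxu whi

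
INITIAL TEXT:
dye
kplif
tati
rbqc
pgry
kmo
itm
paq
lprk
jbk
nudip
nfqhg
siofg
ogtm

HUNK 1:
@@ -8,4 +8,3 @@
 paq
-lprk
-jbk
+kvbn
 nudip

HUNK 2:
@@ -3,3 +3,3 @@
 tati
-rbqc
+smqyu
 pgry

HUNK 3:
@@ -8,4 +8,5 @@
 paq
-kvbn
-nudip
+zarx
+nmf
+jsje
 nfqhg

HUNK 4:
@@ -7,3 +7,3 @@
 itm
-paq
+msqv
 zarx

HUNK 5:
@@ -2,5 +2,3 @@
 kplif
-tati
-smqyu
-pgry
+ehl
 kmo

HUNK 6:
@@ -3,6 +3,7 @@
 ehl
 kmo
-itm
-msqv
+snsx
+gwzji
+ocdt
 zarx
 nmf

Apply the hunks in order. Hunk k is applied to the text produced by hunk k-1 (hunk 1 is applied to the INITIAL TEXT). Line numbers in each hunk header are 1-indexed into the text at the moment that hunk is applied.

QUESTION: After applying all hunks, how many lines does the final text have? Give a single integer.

Hunk 1: at line 8 remove [lprk,jbk] add [kvbn] -> 13 lines: dye kplif tati rbqc pgry kmo itm paq kvbn nudip nfqhg siofg ogtm
Hunk 2: at line 3 remove [rbqc] add [smqyu] -> 13 lines: dye kplif tati smqyu pgry kmo itm paq kvbn nudip nfqhg siofg ogtm
Hunk 3: at line 8 remove [kvbn,nudip] add [zarx,nmf,jsje] -> 14 lines: dye kplif tati smqyu pgry kmo itm paq zarx nmf jsje nfqhg siofg ogtm
Hunk 4: at line 7 remove [paq] add [msqv] -> 14 lines: dye kplif tati smqyu pgry kmo itm msqv zarx nmf jsje nfqhg siofg ogtm
Hunk 5: at line 2 remove [tati,smqyu,pgry] add [ehl] -> 12 lines: dye kplif ehl kmo itm msqv zarx nmf jsje nfqhg siofg ogtm
Hunk 6: at line 3 remove [itm,msqv] add [snsx,gwzji,ocdt] -> 13 lines: dye kplif ehl kmo snsx gwzji ocdt zarx nmf jsje nfqhg siofg ogtm
Final line count: 13

Answer: 13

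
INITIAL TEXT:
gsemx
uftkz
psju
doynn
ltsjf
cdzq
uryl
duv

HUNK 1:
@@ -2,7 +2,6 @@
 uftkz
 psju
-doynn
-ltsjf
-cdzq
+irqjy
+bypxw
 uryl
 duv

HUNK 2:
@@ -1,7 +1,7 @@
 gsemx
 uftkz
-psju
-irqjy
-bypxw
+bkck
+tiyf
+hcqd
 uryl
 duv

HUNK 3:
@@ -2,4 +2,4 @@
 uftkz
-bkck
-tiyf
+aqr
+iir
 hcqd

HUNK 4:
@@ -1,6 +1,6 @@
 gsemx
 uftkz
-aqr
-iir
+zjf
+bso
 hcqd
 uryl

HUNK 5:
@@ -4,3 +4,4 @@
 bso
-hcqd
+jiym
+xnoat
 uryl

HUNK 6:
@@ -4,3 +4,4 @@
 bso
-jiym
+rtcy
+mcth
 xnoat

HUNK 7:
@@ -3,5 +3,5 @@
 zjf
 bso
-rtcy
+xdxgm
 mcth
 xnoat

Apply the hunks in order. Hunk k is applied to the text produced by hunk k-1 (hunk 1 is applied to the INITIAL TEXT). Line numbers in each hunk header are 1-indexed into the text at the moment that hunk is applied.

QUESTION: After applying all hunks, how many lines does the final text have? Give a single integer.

Hunk 1: at line 2 remove [doynn,ltsjf,cdzq] add [irqjy,bypxw] -> 7 lines: gsemx uftkz psju irqjy bypxw uryl duv
Hunk 2: at line 1 remove [psju,irqjy,bypxw] add [bkck,tiyf,hcqd] -> 7 lines: gsemx uftkz bkck tiyf hcqd uryl duv
Hunk 3: at line 2 remove [bkck,tiyf] add [aqr,iir] -> 7 lines: gsemx uftkz aqr iir hcqd uryl duv
Hunk 4: at line 1 remove [aqr,iir] add [zjf,bso] -> 7 lines: gsemx uftkz zjf bso hcqd uryl duv
Hunk 5: at line 4 remove [hcqd] add [jiym,xnoat] -> 8 lines: gsemx uftkz zjf bso jiym xnoat uryl duv
Hunk 6: at line 4 remove [jiym] add [rtcy,mcth] -> 9 lines: gsemx uftkz zjf bso rtcy mcth xnoat uryl duv
Hunk 7: at line 3 remove [rtcy] add [xdxgm] -> 9 lines: gsemx uftkz zjf bso xdxgm mcth xnoat uryl duv
Final line count: 9

Answer: 9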